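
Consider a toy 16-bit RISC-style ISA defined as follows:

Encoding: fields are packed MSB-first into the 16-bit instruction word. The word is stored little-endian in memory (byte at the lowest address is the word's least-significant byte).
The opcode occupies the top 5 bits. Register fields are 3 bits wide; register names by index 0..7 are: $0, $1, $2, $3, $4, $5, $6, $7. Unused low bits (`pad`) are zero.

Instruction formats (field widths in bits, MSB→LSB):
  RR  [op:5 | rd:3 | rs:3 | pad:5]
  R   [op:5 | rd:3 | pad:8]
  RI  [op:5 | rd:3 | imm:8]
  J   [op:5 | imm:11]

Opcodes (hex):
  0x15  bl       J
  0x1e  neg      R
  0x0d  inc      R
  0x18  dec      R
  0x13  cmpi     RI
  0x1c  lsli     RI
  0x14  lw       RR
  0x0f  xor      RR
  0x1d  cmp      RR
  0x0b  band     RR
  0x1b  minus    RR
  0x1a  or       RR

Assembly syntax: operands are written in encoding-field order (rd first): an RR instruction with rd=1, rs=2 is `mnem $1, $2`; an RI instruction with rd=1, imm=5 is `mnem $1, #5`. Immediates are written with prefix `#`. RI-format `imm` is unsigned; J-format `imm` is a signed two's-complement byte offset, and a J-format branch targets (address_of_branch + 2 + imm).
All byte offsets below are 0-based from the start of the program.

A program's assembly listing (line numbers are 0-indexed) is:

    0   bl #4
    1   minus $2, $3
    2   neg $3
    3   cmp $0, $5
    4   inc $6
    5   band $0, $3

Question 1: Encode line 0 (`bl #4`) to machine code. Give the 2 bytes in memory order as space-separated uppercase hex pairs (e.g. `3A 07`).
line 0 (bl): pack op=0x15:5|imm=4:11 = 0xa804; little→ 04 a8

04 A8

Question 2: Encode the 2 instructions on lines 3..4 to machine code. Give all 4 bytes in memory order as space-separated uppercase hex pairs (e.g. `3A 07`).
3. cmp fields op=0x1d:5|rd=0:3|rs=5:3|pad=0:5 → word e8a0h → a0 e8
4. inc fields op=0xd:5|rd=6:3|pad=0:8 → word 6e00h → 00 6e

A0 E8 00 6E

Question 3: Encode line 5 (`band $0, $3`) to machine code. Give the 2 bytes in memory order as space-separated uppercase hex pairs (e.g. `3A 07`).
5. band fields op=0xb:5|rd=0:3|rs=3:3|pad=0:5 → word 5860h → 60 58

60 58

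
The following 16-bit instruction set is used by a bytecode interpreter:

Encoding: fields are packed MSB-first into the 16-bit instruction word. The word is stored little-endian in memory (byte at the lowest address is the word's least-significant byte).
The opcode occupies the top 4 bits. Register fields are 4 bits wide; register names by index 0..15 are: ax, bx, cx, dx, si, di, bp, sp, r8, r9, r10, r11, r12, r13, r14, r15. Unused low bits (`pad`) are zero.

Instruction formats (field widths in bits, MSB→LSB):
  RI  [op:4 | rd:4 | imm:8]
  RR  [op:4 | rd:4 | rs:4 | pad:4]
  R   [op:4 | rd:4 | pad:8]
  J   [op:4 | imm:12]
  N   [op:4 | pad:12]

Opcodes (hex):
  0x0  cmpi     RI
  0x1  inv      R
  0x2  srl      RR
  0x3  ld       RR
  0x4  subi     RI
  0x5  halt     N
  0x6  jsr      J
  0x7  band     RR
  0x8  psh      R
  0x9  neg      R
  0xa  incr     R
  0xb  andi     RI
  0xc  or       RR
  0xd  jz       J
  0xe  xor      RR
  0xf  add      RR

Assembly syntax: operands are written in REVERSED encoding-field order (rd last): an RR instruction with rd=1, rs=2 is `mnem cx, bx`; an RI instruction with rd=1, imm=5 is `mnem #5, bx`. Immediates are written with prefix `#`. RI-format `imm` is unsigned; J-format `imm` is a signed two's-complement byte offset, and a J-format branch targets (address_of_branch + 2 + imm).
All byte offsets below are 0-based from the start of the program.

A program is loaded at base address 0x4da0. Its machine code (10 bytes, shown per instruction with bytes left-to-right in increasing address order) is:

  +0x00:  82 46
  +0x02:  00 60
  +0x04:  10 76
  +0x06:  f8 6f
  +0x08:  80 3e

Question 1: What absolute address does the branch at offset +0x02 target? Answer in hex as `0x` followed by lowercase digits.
0x4da4

[02] 00 60 → 0x6000
  opcode bits[15:12]=0x6: jsr/J
  [11:0] imm=0 = #0
  target = base 0x4da0 + off 0x02 + 2 + imm 0 = 0x4da4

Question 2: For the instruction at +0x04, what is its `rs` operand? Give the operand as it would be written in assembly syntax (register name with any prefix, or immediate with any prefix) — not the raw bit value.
bx

+0x04: 10 76 ⇒ word 0x7610 (little)
  opcode bits[15:12]=0x7: band/RR
  rd@[11:8]=0x6 ⇒ bp
  rs@[7:4]=0x1 ⇒ bx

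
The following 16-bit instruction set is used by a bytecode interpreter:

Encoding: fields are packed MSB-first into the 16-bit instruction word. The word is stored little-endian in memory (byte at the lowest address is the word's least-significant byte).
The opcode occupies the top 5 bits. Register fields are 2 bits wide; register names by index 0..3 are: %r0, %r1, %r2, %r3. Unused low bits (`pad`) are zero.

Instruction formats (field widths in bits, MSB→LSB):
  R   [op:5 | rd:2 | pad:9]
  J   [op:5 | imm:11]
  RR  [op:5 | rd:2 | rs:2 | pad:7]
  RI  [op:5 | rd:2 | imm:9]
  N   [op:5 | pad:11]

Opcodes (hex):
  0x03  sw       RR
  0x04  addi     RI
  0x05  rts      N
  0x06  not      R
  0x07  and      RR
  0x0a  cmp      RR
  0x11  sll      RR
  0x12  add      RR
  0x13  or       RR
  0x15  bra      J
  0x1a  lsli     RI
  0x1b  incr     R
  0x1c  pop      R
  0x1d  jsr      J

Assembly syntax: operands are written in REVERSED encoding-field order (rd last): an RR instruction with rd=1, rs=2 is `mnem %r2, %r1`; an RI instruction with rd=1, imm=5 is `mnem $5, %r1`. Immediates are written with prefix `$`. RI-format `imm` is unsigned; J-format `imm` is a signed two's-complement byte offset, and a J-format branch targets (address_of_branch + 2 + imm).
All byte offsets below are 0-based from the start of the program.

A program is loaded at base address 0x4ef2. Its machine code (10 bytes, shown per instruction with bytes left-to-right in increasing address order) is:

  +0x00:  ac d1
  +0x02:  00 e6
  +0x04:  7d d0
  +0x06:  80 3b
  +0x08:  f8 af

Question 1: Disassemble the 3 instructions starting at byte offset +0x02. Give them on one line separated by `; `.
[02] 00 e6 → 0xe600
  top 5b → 0x1c → pop [R]
  rd: (w>>9)&0x3=0x3 → %r3
[04] 7d d0 → 0xd07d
  top 5b → 0x1a → lsli [RI]
  rd: (w>>9)&0x3=0x0 → %r0
  imm: (w>>0)&0x1ff=0x7d → $125
[06] 80 3b → 0x3b80
  top 5b → 0x7 → and [RR]
  rd: (w>>9)&0x3=0x1 → %r1
  rs: (w>>7)&0x3=0x3 → %r3

pop %r3; lsli $125, %r0; and %r3, %r1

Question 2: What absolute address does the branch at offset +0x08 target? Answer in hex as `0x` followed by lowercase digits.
+0x08: f8 af ⇒ word 0xaff8 (little)
  top 5b → 0x15 → bra [J]
  imm@[10:0]=0x7f8 (s11→-8) ⇒ $-8
  target = base 0x4ef2 + off 0x08 + 2 + imm -8 = 0x4ef4

0x4ef4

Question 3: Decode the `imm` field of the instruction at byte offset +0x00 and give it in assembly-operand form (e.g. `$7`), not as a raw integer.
off 0x00: read ac d1 as little → 0xd1ac
  opcode bits[15:11]=0x1a: lsli/RI
  [10:9] rd=0 = %r0
  [8:0] imm=428 = $428

$428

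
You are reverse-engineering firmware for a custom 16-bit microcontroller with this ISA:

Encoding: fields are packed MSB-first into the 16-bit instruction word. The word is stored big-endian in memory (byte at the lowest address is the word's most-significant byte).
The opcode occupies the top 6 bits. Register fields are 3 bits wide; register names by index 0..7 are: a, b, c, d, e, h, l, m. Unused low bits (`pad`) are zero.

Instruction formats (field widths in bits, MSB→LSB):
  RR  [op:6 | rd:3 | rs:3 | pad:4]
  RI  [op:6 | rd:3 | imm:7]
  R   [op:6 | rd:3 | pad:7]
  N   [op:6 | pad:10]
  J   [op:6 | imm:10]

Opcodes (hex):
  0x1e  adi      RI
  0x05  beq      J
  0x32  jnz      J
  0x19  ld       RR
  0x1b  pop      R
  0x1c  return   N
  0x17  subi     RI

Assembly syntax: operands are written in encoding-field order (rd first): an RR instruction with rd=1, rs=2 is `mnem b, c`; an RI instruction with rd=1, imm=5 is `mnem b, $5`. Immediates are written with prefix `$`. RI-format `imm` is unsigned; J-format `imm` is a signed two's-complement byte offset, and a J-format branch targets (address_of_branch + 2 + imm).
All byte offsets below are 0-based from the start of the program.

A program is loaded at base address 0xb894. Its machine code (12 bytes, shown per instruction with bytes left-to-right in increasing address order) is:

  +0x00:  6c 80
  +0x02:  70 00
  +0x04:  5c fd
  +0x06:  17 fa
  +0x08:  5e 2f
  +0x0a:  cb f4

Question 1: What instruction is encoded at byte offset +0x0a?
jnz $-12

[0a] cb f4 → 0xcbf4
  op=0xcbf4>>10=0x32 ⇒ jnz (J)
  imm@[9:0]=0x3f4 (s10→-12) ⇒ $-12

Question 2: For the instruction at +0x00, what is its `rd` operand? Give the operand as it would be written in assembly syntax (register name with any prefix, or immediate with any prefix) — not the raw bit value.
b

@+00  big-endian(6c 80) = 0x6c80
  op=0x6c80>>10=0x1b ⇒ pop (R)
  rd: (w>>7)&0x7=0x1 → b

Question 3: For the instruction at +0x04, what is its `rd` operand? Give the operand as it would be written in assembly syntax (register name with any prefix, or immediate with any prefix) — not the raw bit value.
b

[04] 5c fd → 0x5cfd
  op=0x5cfd>>10=0x17 ⇒ subi (RI)
  [9:7] rd=1 = b
  [6:0] imm=125 = $125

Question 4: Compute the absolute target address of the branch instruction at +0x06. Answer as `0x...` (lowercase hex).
0xb896

+0x06: 17 fa ⇒ word 0x17fa (big)
  op=0x17fa>>10=0x5 ⇒ beq (J)
  imm: (w>>0)&0x3ff=0x3fa (s10→-6) → $-6
  target = base 0xb894 + off 0x06 + 2 + imm -6 = 0xb896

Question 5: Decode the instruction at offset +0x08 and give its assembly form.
subi e, $47

+0x08: 5e 2f ⇒ word 0x5e2f (big)
  op=0x5e2f>>10=0x17 ⇒ subi (RI)
  rd@[9:7]=0x4 ⇒ e
  imm@[6:0]=0x2f ⇒ $47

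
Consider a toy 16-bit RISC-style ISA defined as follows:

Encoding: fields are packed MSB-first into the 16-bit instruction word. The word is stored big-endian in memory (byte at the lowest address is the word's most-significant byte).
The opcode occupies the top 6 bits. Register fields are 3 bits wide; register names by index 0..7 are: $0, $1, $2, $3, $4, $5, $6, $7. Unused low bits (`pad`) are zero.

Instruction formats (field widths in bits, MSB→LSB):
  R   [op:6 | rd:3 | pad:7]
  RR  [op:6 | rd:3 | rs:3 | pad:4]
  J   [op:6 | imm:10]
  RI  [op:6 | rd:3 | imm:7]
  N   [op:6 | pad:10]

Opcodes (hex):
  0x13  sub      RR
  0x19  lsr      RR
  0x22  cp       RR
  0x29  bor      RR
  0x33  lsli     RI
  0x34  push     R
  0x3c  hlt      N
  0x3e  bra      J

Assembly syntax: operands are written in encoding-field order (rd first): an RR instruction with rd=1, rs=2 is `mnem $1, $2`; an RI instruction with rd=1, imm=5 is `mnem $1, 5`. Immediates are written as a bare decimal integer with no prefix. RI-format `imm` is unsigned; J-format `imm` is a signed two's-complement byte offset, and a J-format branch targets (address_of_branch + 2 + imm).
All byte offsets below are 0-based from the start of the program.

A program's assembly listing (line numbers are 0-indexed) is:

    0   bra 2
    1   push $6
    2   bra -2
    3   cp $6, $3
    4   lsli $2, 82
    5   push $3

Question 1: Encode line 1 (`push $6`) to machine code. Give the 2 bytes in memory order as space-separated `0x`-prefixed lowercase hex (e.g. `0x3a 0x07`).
0xd3 0x00

L1: push op=0x34:6|rd=6:3|pad=0:7 ⇒ 0xd300 ⇒ big d3 00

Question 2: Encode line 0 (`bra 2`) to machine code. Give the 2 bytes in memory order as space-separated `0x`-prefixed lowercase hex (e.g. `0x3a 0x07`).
0. bra fields op=0x3e:6|imm=2:10 → word f802h → f8 02

0xf8 0x02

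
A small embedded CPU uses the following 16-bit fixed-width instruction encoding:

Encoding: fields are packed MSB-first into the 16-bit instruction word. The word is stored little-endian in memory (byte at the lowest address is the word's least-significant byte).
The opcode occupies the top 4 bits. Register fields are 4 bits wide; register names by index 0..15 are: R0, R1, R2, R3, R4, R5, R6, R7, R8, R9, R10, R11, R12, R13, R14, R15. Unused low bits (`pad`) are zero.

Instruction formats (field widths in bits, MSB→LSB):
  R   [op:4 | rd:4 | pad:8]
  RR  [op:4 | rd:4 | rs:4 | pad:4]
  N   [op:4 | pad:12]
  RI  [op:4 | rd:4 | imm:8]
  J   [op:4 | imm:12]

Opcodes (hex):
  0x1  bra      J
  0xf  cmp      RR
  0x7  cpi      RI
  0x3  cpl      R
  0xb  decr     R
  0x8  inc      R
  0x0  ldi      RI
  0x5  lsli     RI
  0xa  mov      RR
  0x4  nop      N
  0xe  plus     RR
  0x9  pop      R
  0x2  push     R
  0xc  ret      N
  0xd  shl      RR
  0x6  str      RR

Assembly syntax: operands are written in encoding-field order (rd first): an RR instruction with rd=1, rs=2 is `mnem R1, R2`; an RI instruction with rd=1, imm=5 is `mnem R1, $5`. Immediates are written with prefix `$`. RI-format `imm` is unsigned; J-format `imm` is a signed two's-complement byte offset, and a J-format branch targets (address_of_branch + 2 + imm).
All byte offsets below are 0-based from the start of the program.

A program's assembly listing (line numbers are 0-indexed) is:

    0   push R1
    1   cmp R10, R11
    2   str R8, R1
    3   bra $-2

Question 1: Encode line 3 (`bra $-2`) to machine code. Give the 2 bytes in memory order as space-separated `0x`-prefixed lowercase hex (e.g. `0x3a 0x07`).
0xfe 0x1f

line 3 (bra): pack op=0x1:4|imm=-2:12 = 0x1ffe; little→ fe 1f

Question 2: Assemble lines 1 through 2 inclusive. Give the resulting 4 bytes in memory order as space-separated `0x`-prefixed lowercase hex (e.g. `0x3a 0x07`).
L1: cmp op=0xf:4|rd=10:4|rs=11:4|pad=0:4 ⇒ 0xfab0 ⇒ little b0 fa
L2: str op=0x6:4|rd=8:4|rs=1:4|pad=0:4 ⇒ 0x6810 ⇒ little 10 68

0xb0 0xfa 0x10 0x68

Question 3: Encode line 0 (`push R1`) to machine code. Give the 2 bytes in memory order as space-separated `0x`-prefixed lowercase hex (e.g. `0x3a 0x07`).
line 0 (push): pack op=0x2:4|rd=1:4|pad=0:8 = 0x2100; little→ 00 21

0x00 0x21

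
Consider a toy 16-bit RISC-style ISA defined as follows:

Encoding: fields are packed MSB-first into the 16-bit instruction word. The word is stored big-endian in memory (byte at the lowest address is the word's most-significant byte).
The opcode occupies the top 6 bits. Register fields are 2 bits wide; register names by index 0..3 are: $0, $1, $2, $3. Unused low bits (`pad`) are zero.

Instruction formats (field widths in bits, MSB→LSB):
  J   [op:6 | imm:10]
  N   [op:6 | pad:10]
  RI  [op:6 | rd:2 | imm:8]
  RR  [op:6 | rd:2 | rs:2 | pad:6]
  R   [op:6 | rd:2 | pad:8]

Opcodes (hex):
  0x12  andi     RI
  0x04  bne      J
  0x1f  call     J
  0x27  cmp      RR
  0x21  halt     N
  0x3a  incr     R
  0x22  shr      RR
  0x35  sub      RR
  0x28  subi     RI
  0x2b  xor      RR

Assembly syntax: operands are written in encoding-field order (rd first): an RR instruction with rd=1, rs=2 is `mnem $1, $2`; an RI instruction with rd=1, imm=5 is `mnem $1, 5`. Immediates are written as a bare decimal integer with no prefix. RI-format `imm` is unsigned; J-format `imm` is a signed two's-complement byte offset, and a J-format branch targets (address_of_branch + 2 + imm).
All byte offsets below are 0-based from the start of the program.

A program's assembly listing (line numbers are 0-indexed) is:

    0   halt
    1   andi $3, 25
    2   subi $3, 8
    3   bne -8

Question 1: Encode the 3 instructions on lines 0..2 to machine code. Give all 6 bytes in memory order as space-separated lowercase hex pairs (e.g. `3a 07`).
line 0 (halt): pack op=0x21:6|pad=0:10 = 0x8400; big→ 84 00
line 1 (andi): pack op=0x12:6|rd=3:2|imm=25:8 = 0x4b19; big→ 4b 19
line 2 (subi): pack op=0x28:6|rd=3:2|imm=8:8 = 0xa308; big→ a3 08

84 00 4b 19 a3 08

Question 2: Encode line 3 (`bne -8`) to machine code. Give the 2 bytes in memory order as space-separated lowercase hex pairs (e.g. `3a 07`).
13 f8

L3: bne op=0x4:6|imm=-8:10 ⇒ 0x13f8 ⇒ big 13 f8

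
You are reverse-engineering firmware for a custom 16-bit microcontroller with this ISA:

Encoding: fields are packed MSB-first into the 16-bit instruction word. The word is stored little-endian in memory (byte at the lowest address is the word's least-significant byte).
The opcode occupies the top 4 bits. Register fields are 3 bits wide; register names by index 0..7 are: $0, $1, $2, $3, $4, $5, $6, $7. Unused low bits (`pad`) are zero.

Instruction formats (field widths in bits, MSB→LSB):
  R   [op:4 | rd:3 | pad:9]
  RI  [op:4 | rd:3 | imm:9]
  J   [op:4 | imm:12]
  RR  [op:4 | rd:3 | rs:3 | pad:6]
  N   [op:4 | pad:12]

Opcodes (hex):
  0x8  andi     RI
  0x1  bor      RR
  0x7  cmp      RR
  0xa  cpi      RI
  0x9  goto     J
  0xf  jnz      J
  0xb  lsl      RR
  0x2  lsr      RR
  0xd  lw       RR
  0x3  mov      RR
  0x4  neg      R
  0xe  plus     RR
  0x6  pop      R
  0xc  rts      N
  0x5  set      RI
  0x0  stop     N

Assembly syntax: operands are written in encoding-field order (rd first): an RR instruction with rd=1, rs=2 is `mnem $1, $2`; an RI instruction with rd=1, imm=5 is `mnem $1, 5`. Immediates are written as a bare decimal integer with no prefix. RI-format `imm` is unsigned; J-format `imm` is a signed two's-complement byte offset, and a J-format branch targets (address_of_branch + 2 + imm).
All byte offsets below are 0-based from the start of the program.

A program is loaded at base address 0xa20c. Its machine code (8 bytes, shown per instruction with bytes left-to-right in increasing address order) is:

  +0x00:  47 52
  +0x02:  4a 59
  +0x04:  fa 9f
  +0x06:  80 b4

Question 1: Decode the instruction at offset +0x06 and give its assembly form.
lsl $2, $2

+0x06: 80 b4 ⇒ word 0xb480 (little)
  op=0xb480>>12=0xb ⇒ lsl (RR)
  rd: (w>>9)&0x7=0x2 → $2
  rs: (w>>6)&0x7=0x2 → $2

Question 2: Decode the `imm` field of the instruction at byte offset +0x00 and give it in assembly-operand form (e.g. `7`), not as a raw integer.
71

[00] 47 52 → 0x5247
  op=0x5247>>12=0x5 ⇒ set (RI)
  rd: (w>>9)&0x7=0x1 → $1
  imm: (w>>0)&0x1ff=0x47 → 71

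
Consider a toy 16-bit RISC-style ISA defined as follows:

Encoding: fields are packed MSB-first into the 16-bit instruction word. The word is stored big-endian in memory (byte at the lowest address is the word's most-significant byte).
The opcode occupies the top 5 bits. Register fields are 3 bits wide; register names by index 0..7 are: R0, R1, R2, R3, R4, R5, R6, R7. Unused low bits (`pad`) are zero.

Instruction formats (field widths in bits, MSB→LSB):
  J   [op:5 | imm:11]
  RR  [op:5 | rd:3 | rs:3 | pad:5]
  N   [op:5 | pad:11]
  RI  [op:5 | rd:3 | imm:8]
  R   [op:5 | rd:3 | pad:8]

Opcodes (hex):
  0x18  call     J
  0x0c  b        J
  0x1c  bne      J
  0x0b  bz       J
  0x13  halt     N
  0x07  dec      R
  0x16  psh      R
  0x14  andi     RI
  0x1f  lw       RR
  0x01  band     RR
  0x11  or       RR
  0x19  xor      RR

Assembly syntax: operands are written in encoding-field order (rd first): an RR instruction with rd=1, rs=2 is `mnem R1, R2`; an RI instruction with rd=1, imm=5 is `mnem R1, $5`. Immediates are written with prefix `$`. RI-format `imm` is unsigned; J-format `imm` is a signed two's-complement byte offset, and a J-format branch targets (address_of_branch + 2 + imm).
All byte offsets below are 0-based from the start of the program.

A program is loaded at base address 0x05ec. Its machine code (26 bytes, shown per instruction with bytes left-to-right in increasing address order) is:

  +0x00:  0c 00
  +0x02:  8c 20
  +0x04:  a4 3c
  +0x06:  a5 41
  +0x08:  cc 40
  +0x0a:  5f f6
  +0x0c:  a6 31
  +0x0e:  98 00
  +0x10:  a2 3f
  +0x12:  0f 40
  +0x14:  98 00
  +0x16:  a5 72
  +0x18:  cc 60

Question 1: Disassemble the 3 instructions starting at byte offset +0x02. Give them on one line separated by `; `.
@+02  big-endian(8c 20) = 0x8c20
  op=0x8c20>>11=0x11 ⇒ or (RR)
  rd: (w>>8)&0x7=0x4 → R4
  rs: (w>>5)&0x7=0x1 → R1
@+04  big-endian(a4 3c) = 0xa43c
  op=0xa43c>>11=0x14 ⇒ andi (RI)
  rd: (w>>8)&0x7=0x4 → R4
  imm: (w>>0)&0xff=0x3c → $60
@+06  big-endian(a5 41) = 0xa541
  op=0xa541>>11=0x14 ⇒ andi (RI)
  rd: (w>>8)&0x7=0x5 → R5
  imm: (w>>0)&0xff=0x41 → $65

or R4, R1; andi R4, $60; andi R5, $65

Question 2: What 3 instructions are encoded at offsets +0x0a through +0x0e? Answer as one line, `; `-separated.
+0x0a: 5f f6 ⇒ word 0x5ff6 (big)
  top 5b → 0xb → bz [J]
  imm: (w>>0)&0x7ff=0x7f6 (s11→-10) → $-10
+0x0c: a6 31 ⇒ word 0xa631 (big)
  top 5b → 0x14 → andi [RI]
  rd: (w>>8)&0x7=0x6 → R6
  imm: (w>>0)&0xff=0x31 → $49
+0x0e: 98 00 ⇒ word 0x9800 (big)
  top 5b → 0x13 → halt [N]

bz $-10; andi R6, $49; halt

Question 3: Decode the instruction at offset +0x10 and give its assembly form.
andi R2, $63

off 0x10: read a2 3f as big → 0xa23f
  opcode bits[15:11]=0x14: andi/RI
  rd@[10:8]=0x2 ⇒ R2
  imm@[7:0]=0x3f ⇒ $63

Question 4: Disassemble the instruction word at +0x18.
+0x18: cc 60 ⇒ word 0xcc60 (big)
  top 5b → 0x19 → xor [RR]
  rd@[10:8]=0x4 ⇒ R4
  rs@[7:5]=0x3 ⇒ R3

xor R4, R3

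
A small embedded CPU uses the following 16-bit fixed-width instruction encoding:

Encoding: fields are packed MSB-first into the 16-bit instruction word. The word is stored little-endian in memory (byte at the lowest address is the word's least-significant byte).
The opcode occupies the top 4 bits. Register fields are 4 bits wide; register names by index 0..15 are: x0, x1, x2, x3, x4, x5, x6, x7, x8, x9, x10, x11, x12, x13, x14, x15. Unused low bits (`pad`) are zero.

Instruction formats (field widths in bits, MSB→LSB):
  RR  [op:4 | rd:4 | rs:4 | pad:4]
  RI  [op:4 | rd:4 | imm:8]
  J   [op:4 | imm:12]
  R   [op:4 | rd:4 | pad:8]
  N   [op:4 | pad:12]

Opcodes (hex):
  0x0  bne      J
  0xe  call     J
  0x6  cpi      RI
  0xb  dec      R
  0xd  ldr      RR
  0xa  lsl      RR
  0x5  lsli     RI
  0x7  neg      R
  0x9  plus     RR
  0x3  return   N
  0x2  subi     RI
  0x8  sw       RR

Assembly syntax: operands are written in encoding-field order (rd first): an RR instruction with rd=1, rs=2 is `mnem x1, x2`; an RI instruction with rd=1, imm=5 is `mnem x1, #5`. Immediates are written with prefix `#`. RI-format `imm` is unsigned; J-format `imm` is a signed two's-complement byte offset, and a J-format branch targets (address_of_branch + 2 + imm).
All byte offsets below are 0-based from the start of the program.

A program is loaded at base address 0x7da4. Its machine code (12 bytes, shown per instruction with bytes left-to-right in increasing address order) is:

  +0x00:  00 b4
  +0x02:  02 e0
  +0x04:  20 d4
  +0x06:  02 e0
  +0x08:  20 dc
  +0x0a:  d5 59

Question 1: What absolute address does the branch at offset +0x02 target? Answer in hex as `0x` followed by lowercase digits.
@+02  little-endian(02 e0) = 0xe002
  top 4b → 0xe → call [J]
  [11:0] imm=2 = #2
  target = base 0x7da4 + off 0x02 + 2 + imm 2 = 0x7daa

0x7daa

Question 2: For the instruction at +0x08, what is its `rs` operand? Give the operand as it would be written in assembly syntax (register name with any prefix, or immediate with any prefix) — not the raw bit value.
off 0x08: read 20 dc as little → 0xdc20
  opcode bits[15:12]=0xd: ldr/RR
  rd: (w>>8)&0xf=0xc → x12
  rs: (w>>4)&0xf=0x2 → x2

x2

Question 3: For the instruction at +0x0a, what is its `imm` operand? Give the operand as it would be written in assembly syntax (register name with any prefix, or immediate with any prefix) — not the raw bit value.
+0x0a: d5 59 ⇒ word 0x59d5 (little)
  opcode bits[15:12]=0x5: lsli/RI
  [11:8] rd=9 = x9
  [7:0] imm=213 = #213

#213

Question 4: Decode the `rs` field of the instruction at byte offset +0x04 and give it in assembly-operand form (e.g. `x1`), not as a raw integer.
x2

[04] 20 d4 → 0xd420
  opcode bits[15:12]=0xd: ldr/RR
  rd@[11:8]=0x4 ⇒ x4
  rs@[7:4]=0x2 ⇒ x2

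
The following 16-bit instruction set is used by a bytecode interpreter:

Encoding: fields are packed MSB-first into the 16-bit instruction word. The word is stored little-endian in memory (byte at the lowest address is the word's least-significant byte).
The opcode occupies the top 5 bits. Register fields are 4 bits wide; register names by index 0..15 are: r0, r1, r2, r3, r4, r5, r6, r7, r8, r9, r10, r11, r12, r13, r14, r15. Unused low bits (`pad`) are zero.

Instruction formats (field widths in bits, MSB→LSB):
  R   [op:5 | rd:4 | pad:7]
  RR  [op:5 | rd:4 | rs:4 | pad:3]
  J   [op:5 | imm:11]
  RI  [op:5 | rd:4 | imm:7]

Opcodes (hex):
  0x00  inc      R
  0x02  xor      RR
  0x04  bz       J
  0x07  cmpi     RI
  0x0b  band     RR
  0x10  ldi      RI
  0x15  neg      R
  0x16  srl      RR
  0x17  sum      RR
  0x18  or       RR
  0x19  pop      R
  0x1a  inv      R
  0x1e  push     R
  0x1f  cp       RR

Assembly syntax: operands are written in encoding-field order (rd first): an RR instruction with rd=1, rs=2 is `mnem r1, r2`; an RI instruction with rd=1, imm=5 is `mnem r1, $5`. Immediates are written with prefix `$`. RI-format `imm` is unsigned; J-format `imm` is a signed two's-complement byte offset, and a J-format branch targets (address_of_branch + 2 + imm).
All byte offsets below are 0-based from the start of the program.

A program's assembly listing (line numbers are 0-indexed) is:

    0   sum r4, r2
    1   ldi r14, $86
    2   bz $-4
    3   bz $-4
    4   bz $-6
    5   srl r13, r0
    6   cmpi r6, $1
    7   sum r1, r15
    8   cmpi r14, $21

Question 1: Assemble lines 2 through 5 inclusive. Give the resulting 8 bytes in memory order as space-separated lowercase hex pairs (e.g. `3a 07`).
2. bz fields op=0x4:5|imm=-4:11 → word 27fch → fc 27
3. bz fields op=0x4:5|imm=-4:11 → word 27fch → fc 27
4. bz fields op=0x4:5|imm=-6:11 → word 27fah → fa 27
5. srl fields op=0x16:5|rd=13:4|rs=0:4|pad=0:3 → word b680h → 80 b6

fc 27 fc 27 fa 27 80 b6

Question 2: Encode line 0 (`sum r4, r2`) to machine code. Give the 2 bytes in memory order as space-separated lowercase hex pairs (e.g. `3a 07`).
L0: sum op=0x17:5|rd=4:4|rs=2:4|pad=0:3 ⇒ 0xba10 ⇒ little 10 ba

10 ba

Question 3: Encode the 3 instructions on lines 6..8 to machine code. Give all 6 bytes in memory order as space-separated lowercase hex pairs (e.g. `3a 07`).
01 3b f8 b8 15 3f

line 6 (cmpi): pack op=0x7:5|rd=6:4|imm=1:7 = 0x3b01; little→ 01 3b
line 7 (sum): pack op=0x17:5|rd=1:4|rs=15:4|pad=0:3 = 0xb8f8; little→ f8 b8
line 8 (cmpi): pack op=0x7:5|rd=14:4|imm=21:7 = 0x3f15; little→ 15 3f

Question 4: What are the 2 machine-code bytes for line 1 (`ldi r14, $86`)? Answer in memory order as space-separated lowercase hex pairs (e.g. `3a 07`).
56 87

line 1 (ldi): pack op=0x10:5|rd=14:4|imm=86:7 = 0x8756; little→ 56 87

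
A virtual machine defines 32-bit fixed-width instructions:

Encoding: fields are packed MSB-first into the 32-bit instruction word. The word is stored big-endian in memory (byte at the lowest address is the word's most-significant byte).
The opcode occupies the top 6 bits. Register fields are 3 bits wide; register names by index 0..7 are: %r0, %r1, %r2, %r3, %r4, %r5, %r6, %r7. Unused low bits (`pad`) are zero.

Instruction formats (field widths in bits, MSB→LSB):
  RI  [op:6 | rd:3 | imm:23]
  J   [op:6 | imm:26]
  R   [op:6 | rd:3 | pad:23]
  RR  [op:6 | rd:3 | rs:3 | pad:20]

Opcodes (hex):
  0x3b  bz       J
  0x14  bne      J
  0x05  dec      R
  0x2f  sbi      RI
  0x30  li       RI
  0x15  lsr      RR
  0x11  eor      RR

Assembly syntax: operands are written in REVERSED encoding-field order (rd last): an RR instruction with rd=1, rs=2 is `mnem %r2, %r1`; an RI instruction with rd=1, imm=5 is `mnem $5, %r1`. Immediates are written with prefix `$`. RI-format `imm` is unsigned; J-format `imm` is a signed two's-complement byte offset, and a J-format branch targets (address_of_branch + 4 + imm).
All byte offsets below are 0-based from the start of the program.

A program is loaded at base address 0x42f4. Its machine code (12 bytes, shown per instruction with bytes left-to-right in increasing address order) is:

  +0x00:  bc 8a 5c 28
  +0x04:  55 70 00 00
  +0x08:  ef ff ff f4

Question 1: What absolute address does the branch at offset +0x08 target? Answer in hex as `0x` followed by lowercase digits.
+0x08: ef ff ff f4 ⇒ word 0xeffffff4 (big)
  opcode bits[31:26]=0x3b: bz/J
  imm@[25:0]=0x3fffff4 (s26→-12) ⇒ $-12
  target = base 0x42f4 + off 0x08 + 4 + imm -12 = 0x42f4

0x42f4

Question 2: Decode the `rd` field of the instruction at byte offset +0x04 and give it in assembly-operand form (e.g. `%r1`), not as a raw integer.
+0x04: 55 70 00 00 ⇒ word 0x55700000 (big)
  op=0x55700000>>26=0x15 ⇒ lsr (RR)
  [25:23] rd=2 = %r2
  [22:20] rs=7 = %r7

%r2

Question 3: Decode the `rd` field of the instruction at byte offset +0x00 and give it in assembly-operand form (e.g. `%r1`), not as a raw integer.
off 0x00: read bc 8a 5c 28 as big → 0xbc8a5c28
  op=0xbc8a5c28>>26=0x2f ⇒ sbi (RI)
  rd: (w>>23)&0x7=0x1 → %r1
  imm: (w>>0)&0x7fffff=0xa5c28 → $678952

%r1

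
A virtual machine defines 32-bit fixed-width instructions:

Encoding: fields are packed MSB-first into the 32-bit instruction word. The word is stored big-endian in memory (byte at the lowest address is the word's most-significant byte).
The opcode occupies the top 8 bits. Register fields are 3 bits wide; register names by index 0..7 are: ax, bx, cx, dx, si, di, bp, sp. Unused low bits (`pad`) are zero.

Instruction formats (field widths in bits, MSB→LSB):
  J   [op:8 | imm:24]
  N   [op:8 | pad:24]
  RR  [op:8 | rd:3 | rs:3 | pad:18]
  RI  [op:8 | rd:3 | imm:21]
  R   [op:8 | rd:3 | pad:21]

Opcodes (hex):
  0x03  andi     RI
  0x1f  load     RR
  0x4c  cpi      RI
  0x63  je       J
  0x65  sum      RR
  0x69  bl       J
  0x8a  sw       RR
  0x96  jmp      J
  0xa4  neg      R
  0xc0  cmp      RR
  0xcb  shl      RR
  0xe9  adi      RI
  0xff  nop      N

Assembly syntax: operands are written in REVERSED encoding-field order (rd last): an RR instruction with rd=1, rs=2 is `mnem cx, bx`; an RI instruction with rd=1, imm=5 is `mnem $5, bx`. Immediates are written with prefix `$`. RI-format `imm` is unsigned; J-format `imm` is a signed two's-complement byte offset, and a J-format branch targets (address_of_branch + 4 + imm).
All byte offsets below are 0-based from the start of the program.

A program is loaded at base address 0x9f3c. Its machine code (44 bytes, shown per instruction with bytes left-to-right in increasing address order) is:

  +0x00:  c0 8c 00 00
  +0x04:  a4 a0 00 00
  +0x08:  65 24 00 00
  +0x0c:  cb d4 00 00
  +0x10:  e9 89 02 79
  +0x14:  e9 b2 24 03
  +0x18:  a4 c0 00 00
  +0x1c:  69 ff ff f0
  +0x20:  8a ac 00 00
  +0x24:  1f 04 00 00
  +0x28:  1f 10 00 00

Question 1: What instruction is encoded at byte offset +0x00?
cmp dx, si

@+00  big-endian(c0 8c 00 00) = 0xc08c0000
  opcode bits[31:24]=0xc0: cmp/RR
  rd@[23:21]=0x4 ⇒ si
  rs@[20:18]=0x3 ⇒ dx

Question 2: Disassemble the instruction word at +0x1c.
@+1c  big-endian(69 ff ff f0) = 0x69fffff0
  opcode bits[31:24]=0x69: bl/J
  imm: (w>>0)&0xffffff=0xfffff0 (s24→-16) → $-16

bl $-16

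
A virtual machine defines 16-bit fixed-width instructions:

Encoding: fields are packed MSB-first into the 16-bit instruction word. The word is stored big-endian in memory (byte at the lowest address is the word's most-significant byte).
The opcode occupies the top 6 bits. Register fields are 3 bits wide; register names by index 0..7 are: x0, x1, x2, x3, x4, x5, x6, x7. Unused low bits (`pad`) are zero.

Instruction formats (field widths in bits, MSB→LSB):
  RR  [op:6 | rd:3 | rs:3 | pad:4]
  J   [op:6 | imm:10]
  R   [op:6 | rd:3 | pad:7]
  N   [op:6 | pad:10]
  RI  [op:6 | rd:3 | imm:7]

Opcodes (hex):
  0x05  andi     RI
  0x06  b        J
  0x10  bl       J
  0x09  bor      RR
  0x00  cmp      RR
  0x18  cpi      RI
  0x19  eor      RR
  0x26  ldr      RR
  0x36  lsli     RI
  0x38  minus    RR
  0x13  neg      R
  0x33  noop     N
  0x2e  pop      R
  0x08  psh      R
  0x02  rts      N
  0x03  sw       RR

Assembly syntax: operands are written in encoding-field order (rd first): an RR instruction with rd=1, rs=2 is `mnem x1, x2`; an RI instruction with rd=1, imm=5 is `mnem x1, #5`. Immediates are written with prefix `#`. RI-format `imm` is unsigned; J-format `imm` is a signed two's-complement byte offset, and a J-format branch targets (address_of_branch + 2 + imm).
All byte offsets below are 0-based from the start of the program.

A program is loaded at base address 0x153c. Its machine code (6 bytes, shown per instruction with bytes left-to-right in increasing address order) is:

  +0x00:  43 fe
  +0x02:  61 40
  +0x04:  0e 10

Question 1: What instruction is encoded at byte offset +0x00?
[00] 43 fe → 0x43fe
  opcode bits[15:10]=0x10: bl/J
  [9:0] imm=1022 (s10→-2) = #-2

bl #-2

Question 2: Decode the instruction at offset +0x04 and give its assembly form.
@+04  big-endian(0e 10) = 0x0e10
  op=0x0e10>>10=0x3 ⇒ sw (RR)
  rd: (w>>7)&0x7=0x4 → x4
  rs: (w>>4)&0x7=0x1 → x1

sw x4, x1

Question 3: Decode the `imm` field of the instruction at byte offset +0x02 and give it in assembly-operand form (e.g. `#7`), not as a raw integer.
off 0x02: read 61 40 as big → 0x6140
  top 6b → 0x18 → cpi [RI]
  rd@[9:7]=0x2 ⇒ x2
  imm@[6:0]=0x40 ⇒ #64

#64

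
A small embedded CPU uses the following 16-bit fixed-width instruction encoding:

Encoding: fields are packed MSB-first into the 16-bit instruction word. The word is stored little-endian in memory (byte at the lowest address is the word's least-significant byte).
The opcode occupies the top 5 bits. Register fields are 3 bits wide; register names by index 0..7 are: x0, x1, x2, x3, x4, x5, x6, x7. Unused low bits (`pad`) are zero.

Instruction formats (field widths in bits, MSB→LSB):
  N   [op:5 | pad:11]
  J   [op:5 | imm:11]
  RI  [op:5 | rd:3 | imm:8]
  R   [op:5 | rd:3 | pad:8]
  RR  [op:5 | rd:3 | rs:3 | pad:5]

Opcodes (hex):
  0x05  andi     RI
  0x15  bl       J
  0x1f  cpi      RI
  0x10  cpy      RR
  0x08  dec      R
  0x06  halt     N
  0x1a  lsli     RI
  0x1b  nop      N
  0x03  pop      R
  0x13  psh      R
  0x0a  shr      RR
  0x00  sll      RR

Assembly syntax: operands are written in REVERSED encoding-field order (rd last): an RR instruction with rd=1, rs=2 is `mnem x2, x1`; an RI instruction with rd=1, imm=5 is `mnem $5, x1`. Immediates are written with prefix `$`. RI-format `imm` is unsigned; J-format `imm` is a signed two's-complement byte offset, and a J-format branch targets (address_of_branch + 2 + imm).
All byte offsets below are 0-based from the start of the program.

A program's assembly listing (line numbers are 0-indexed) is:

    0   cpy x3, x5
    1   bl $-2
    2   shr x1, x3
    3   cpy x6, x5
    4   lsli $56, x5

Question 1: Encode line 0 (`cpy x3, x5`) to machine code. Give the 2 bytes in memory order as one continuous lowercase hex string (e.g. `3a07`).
line 0 (cpy): pack op=0x10:5|rd=5:3|rs=3:3|pad=0:5 = 0x8560; little→ 60 85

6085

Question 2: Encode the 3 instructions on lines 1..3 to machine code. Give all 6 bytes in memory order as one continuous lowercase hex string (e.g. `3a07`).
feaf2053c085

1. bl fields op=0x15:5|imm=-2:11 → word affeh → fe af
2. shr fields op=0xa:5|rd=3:3|rs=1:3|pad=0:5 → word 5320h → 20 53
3. cpy fields op=0x10:5|rd=5:3|rs=6:3|pad=0:5 → word 85c0h → c0 85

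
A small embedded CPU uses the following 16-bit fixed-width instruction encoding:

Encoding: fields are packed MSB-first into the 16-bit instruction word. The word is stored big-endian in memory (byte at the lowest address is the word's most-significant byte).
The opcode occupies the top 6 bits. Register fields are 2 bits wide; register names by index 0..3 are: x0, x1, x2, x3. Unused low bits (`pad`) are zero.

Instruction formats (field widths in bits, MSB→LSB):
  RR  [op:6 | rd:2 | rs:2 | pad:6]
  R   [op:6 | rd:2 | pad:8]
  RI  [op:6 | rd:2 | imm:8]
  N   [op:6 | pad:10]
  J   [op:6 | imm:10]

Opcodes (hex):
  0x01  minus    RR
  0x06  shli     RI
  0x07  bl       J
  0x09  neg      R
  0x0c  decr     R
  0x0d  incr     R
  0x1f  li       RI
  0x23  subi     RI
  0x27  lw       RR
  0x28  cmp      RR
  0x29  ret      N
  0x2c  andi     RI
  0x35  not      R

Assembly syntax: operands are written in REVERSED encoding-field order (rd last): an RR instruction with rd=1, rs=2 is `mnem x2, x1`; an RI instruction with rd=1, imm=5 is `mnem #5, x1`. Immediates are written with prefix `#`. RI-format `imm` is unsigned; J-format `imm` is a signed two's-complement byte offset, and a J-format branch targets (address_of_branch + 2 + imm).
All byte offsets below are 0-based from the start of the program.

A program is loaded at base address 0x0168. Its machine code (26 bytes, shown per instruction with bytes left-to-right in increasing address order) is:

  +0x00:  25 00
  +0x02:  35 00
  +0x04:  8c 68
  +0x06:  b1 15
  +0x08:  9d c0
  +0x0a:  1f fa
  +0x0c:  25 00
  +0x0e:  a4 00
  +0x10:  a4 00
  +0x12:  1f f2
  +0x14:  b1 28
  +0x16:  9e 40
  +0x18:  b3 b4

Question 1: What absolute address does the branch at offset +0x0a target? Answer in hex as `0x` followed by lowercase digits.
off 0x0a: read 1f fa as big → 0x1ffa
  top 6b → 0x7 → bl [J]
  [9:0] imm=1018 (s10→-6) = #-6
  target = base 0x0168 + off 0x0a + 2 + imm -6 = 0x016e

0x016e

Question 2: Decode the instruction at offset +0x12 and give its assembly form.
+0x12: 1f f2 ⇒ word 0x1ff2 (big)
  top 6b → 0x7 → bl [J]
  imm: (w>>0)&0x3ff=0x3f2 (s10→-14) → #-14

bl #-14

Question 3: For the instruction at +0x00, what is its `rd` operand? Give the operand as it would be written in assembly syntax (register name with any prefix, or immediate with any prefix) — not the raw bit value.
[00] 25 00 → 0x2500
  top 6b → 0x9 → neg [R]
  rd@[9:8]=0x1 ⇒ x1

x1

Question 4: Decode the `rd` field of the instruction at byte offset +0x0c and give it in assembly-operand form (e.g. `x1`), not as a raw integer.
+0x0c: 25 00 ⇒ word 0x2500 (big)
  op=0x2500>>10=0x9 ⇒ neg (R)
  rd@[9:8]=0x1 ⇒ x1

x1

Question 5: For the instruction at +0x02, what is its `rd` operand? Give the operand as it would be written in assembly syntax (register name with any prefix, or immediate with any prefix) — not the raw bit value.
x1

@+02  big-endian(35 00) = 0x3500
  opcode bits[15:10]=0xd: incr/R
  rd: (w>>8)&0x3=0x1 → x1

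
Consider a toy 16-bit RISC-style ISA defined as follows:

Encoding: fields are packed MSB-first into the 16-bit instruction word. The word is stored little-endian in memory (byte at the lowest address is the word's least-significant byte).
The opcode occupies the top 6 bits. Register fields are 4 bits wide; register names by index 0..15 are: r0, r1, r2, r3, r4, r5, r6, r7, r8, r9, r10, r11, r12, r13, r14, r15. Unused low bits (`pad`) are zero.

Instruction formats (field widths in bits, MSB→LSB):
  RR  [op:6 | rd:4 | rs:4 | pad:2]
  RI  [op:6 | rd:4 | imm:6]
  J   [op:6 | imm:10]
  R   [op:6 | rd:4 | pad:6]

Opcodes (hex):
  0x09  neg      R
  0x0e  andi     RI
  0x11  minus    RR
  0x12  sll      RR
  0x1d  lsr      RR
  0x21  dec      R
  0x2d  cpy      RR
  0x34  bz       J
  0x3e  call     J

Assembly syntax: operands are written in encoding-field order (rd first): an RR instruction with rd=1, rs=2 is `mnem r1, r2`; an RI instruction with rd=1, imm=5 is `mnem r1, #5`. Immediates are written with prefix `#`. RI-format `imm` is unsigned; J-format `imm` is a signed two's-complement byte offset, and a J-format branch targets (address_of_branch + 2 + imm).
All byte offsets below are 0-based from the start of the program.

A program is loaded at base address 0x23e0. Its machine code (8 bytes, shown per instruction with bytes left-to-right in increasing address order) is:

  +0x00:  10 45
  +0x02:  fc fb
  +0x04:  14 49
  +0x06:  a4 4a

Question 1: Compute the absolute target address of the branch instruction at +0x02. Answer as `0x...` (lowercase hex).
off 0x02: read fc fb as little → 0xfbfc
  top 6b → 0x3e → call [J]
  imm: (w>>0)&0x3ff=0x3fc (s10→-4) → #-4
  target = base 0x23e0 + off 0x02 + 2 + imm -4 = 0x23e0

0x23e0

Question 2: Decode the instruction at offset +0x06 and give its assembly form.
sll r10, r9

[06] a4 4a → 0x4aa4
  opcode bits[15:10]=0x12: sll/RR
  [9:6] rd=10 = r10
  [5:2] rs=9 = r9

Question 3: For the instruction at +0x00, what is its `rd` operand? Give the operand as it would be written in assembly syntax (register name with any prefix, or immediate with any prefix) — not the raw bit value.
off 0x00: read 10 45 as little → 0x4510
  op=0x4510>>10=0x11 ⇒ minus (RR)
  [9:6] rd=4 = r4
  [5:2] rs=4 = r4

r4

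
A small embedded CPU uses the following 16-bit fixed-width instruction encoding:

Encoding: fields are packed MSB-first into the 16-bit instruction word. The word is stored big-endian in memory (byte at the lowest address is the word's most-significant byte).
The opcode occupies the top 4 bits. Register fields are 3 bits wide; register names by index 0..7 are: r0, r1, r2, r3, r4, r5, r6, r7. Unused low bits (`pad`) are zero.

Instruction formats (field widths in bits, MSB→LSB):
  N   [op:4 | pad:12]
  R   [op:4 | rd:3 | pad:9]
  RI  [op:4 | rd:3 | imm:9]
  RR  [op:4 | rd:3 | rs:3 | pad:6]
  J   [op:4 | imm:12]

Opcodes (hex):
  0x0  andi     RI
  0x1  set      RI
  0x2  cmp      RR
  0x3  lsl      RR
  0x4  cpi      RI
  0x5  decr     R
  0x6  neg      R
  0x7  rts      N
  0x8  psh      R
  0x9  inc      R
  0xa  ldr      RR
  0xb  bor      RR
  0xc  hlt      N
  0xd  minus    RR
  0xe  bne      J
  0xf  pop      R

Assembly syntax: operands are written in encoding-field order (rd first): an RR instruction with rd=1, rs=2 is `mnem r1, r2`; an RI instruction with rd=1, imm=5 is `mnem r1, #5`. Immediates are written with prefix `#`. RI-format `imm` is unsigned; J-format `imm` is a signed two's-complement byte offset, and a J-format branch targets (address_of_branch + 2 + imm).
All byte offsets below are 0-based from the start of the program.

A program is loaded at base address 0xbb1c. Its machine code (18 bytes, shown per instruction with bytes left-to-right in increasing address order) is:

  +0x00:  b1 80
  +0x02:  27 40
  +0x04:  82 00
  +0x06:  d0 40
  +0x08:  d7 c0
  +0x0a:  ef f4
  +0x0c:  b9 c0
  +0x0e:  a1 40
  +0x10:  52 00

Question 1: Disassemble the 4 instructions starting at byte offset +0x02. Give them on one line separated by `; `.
[02] 27 40 → 0x2740
  opcode bits[15:12]=0x2: cmp/RR
  [11:9] rd=3 = r3
  [8:6] rs=5 = r5
[04] 82 00 → 0x8200
  opcode bits[15:12]=0x8: psh/R
  [11:9] rd=1 = r1
[06] d0 40 → 0xd040
  opcode bits[15:12]=0xd: minus/RR
  [11:9] rd=0 = r0
  [8:6] rs=1 = r1
[08] d7 c0 → 0xd7c0
  opcode bits[15:12]=0xd: minus/RR
  [11:9] rd=3 = r3
  [8:6] rs=7 = r7

cmp r3, r5; psh r1; minus r0, r1; minus r3, r7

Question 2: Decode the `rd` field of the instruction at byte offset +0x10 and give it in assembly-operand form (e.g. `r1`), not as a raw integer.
r1

+0x10: 52 00 ⇒ word 0x5200 (big)
  opcode bits[15:12]=0x5: decr/R
  rd@[11:9]=0x1 ⇒ r1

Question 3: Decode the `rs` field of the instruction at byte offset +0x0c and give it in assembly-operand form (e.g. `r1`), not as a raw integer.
r7

+0x0c: b9 c0 ⇒ word 0xb9c0 (big)
  opcode bits[15:12]=0xb: bor/RR
  [11:9] rd=4 = r4
  [8:6] rs=7 = r7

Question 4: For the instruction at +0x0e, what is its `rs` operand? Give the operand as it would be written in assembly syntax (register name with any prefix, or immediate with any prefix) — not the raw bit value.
r5

[0e] a1 40 → 0xa140
  op=0xa140>>12=0xa ⇒ ldr (RR)
  rd@[11:9]=0x0 ⇒ r0
  rs@[8:6]=0x5 ⇒ r5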